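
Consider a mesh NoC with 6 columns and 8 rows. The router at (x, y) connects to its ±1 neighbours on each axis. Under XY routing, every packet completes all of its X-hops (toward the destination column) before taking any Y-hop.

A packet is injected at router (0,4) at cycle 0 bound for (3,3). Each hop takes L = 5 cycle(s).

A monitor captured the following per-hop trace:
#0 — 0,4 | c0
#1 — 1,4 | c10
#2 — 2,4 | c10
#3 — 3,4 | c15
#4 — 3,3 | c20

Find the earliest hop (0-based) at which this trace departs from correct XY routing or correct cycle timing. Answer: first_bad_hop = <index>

  1: Δx=+1 Δy=+0 Δt=10 [BAD: Δcyc=10≠L]

first_bad_hop = 1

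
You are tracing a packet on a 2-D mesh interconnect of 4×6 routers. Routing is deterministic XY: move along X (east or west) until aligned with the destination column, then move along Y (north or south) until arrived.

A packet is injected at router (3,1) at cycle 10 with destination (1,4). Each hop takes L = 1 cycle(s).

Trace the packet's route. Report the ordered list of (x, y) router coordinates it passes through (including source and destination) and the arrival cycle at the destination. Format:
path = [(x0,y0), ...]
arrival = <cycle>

#0 — 3,1 | c10
#1 — 2,1 | c11 | W
#2 — 1,1 | c12 | W
#3 — 1,2 | c13 | N
#4 — 1,3 | c14 | N
#5 — 1,4 | c15 | N

path = [(3,1), (2,1), (1,1), (1,2), (1,3), (1,4)]
arrival = 15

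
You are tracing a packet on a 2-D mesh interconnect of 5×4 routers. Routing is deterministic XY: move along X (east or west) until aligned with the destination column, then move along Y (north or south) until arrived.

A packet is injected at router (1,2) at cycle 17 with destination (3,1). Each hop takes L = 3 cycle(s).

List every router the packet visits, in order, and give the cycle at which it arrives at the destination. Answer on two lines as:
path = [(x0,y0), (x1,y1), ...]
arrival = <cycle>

  0. router=(1,2) cycle=17 (inject)
  1. router=(2,2) cycle=20 dir=E
  2. router=(3,2) cycle=23 dir=E
  3. router=(3,1) cycle=26 dir=S

path = [(1,2), (2,2), (3,2), (3,1)]
arrival = 26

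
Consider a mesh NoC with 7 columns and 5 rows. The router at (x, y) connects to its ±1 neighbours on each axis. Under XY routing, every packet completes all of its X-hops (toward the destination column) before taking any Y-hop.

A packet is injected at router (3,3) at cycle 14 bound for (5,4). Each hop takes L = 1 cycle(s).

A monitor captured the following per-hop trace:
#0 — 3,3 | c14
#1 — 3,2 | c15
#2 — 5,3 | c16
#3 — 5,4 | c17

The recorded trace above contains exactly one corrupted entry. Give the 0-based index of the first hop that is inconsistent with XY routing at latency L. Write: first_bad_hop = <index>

[1] (+0,-1) / 1c ⇒ BAD: Y-move but x=3≠5

first_bad_hop = 1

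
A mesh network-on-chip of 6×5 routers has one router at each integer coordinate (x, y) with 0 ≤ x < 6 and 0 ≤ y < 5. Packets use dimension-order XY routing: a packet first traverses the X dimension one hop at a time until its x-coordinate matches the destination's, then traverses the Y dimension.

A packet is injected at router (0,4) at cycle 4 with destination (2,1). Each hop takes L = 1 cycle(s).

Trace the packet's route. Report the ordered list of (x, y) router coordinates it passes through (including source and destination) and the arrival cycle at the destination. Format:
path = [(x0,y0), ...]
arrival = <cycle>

path = [(0,4), (1,4), (2,4), (2,3), (2,2), (2,1)]
arrival = 9

#0 — 0,4 | c4
#1 — 1,4 | c5 | E
#2 — 2,4 | c6 | E
#3 — 2,3 | c7 | S
#4 — 2,2 | c8 | S
#5 — 2,1 | c9 | S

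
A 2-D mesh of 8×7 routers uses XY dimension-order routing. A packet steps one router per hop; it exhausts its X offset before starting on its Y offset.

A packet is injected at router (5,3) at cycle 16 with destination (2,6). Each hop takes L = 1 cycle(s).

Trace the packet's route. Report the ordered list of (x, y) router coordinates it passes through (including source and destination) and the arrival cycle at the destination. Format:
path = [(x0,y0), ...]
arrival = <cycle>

#0 — 5,3 | c16
#1 — 4,3 | c17 | W
#2 — 3,3 | c18 | W
#3 — 2,3 | c19 | W
#4 — 2,4 | c20 | N
#5 — 2,5 | c21 | N
#6 — 2,6 | c22 | N

path = [(5,3), (4,3), (3,3), (2,3), (2,4), (2,5), (2,6)]
arrival = 22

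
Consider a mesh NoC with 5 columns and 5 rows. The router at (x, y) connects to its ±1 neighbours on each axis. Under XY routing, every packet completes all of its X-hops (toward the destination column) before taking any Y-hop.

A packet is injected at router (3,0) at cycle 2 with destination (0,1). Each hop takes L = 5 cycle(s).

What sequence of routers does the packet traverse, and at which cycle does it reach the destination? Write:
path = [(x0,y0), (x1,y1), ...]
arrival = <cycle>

  0. router=(3,0) cycle=2 (inject)
  1. router=(2,0) cycle=7 dir=W
  2. router=(1,0) cycle=12 dir=W
  3. router=(0,0) cycle=17 dir=W
  4. router=(0,1) cycle=22 dir=N

path = [(3,0), (2,0), (1,0), (0,0), (0,1)]
arrival = 22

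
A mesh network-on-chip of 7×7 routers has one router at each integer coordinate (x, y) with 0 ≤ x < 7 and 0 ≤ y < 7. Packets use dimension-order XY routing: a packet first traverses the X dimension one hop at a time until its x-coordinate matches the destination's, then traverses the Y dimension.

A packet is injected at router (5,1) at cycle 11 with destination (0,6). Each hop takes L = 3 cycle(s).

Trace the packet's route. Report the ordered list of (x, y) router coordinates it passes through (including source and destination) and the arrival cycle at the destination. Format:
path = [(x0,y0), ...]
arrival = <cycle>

path = [(5,1), (4,1), (3,1), (2,1), (1,1), (0,1), (0,2), (0,3), (0,4), (0,5), (0,6)]
arrival = 41

#0 — 5,1 | c11
#1 — 4,1 | c14 | W
#2 — 3,1 | c17 | W
#3 — 2,1 | c20 | W
#4 — 1,1 | c23 | W
#5 — 0,1 | c26 | W
#6 — 0,2 | c29 | N
#7 — 0,3 | c32 | N
#8 — 0,4 | c35 | N
#9 — 0,5 | c38 | N
#10 — 0,6 | c41 | N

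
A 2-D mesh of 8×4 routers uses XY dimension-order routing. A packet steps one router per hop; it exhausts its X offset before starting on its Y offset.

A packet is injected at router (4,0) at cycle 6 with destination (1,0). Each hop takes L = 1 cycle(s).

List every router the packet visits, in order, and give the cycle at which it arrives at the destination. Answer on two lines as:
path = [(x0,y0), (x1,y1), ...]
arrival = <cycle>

path = [(4,0), (3,0), (2,0), (1,0)]
arrival = 9

src (4,0)  cyc=6
W→(3,0)  cyc=7
W→(2,0)  cyc=8
W→(1,0)  cyc=9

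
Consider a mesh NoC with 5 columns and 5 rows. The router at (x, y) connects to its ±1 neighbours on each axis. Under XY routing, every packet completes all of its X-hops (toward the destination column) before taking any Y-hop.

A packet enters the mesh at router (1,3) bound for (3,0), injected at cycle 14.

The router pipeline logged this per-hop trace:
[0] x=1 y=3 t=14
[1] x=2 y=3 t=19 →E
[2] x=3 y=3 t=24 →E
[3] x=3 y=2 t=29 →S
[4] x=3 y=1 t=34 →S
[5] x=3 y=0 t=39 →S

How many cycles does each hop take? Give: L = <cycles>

Δcyc across hop 0→1: 19 − 14 = 5.
Per-hop latency L = Δcyc = 5.

L = 5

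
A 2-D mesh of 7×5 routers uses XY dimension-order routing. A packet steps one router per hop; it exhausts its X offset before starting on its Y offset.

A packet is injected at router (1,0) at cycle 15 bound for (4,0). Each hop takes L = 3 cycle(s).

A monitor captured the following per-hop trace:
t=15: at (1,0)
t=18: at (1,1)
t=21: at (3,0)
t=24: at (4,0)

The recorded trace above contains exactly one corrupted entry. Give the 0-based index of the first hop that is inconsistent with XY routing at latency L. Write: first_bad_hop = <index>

first_bad_hop = 1

[1] (+0,+1) / 3c ⇒ BAD: Y-move but x=1≠4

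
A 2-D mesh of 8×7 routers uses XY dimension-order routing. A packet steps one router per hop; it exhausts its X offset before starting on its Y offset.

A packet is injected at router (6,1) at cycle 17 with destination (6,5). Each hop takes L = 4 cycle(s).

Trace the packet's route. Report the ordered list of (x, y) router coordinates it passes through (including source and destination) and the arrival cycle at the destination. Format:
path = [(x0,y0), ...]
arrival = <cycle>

hop 0: (6,1) @ cyc 17
hop 1: (6,2) @ cyc 21  [N]
hop 2: (6,3) @ cyc 25  [N]
hop 3: (6,4) @ cyc 29  [N]
hop 4: (6,5) @ cyc 33  [N]

path = [(6,1), (6,2), (6,3), (6,4), (6,5)]
arrival = 33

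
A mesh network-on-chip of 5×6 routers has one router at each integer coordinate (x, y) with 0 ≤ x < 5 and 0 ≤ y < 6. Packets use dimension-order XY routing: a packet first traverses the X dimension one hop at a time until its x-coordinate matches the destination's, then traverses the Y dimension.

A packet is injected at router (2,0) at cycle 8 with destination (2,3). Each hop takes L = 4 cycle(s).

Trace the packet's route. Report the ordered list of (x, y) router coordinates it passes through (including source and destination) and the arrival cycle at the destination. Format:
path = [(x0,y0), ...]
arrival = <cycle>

path = [(2,0), (2,1), (2,2), (2,3)]
arrival = 20

hop 0: (2,0) @ cyc 8
hop 1: (2,1) @ cyc 12  [N]
hop 2: (2,2) @ cyc 16  [N]
hop 3: (2,3) @ cyc 20  [N]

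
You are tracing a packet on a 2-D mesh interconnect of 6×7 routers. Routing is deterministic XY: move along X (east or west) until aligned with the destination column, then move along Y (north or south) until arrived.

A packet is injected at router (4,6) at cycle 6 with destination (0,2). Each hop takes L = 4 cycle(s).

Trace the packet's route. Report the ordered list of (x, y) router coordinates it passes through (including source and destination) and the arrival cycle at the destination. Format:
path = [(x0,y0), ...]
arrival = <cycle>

hop 0: (4,6) @ cyc 6
hop 1: (3,6) @ cyc 10  [W]
hop 2: (2,6) @ cyc 14  [W]
hop 3: (1,6) @ cyc 18  [W]
hop 4: (0,6) @ cyc 22  [W]
hop 5: (0,5) @ cyc 26  [S]
hop 6: (0,4) @ cyc 30  [S]
hop 7: (0,3) @ cyc 34  [S]
hop 8: (0,2) @ cyc 38  [S]

path = [(4,6), (3,6), (2,6), (1,6), (0,6), (0,5), (0,4), (0,3), (0,2)]
arrival = 38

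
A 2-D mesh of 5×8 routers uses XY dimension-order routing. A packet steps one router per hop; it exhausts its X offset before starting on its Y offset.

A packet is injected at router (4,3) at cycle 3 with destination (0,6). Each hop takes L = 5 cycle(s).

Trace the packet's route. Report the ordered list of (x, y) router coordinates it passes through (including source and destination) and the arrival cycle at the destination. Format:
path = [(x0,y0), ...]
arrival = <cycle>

path = [(4,3), (3,3), (2,3), (1,3), (0,3), (0,4), (0,5), (0,6)]
arrival = 38

t=3: at (4,3)
t=8: at (3,3) after W
t=13: at (2,3) after W
t=18: at (1,3) after W
t=23: at (0,3) after W
t=28: at (0,4) after N
t=33: at (0,5) after N
t=38: at (0,6) after N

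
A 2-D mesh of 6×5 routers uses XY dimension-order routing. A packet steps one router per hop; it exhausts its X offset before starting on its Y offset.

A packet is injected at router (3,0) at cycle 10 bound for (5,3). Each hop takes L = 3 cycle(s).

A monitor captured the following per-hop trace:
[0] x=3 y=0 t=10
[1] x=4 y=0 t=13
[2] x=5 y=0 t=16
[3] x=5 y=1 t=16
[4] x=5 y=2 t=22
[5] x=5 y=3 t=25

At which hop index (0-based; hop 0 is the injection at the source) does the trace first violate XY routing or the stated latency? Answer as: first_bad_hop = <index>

check 1→ d=(1,0) cyc+3: ok
check 2→ d=(1,0) cyc+3: ok
check 3→ d=(0,1) cyc+0: BAD: Δcyc=0≠L

first_bad_hop = 3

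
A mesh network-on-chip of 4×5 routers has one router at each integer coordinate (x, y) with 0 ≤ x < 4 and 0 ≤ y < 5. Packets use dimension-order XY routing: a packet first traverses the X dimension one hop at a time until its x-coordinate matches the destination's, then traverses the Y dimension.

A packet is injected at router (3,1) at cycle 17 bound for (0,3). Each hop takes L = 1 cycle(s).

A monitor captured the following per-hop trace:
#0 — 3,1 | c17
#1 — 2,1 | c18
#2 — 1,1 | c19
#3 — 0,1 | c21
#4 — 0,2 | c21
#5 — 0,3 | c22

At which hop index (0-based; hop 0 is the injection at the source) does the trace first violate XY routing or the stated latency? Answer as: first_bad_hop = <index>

first_bad_hop = 3

hop 1: step (-1,+0), +1 cyc — ok
hop 2: step (-1,+0), +1 cyc — ok
hop 3: step (-1,+0), +2 cyc — BAD: Δcyc=2≠L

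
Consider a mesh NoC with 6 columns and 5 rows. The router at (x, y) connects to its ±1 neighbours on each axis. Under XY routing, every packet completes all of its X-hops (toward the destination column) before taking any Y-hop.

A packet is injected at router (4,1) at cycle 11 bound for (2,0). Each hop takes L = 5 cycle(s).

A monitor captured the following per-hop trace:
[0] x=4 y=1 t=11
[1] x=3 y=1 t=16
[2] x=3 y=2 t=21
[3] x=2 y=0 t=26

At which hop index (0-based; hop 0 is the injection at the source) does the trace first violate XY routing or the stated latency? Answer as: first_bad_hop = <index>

first_bad_hop = 2

hop 1: step (-1,+0), +5 cyc — ok
hop 2: step (+0,+1), +5 cyc — BAD: Y-move but x=3≠2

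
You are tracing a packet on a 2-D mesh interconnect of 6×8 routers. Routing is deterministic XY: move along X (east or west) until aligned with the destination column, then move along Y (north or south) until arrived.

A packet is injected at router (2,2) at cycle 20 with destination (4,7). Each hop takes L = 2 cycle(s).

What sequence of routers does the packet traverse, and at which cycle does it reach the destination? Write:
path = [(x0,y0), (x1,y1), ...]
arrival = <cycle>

path = [(2,2), (3,2), (4,2), (4,3), (4,4), (4,5), (4,6), (4,7)]
arrival = 34

  0. router=(2,2) cycle=20 (inject)
  1. router=(3,2) cycle=22 dir=E
  2. router=(4,2) cycle=24 dir=E
  3. router=(4,3) cycle=26 dir=N
  4. router=(4,4) cycle=28 dir=N
  5. router=(4,5) cycle=30 dir=N
  6. router=(4,6) cycle=32 dir=N
  7. router=(4,7) cycle=34 dir=N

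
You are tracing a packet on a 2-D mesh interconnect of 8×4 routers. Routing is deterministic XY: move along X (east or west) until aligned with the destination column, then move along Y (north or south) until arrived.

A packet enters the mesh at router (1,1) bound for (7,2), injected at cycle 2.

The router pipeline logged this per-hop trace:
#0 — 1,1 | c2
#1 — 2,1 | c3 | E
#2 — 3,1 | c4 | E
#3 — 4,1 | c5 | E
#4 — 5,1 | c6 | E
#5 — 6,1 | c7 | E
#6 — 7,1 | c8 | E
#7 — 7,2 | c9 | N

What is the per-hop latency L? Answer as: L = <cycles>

cyc[1] − cyc[0] = 3 − 2 = 1.
Each hop adds L, hence L = 1.

L = 1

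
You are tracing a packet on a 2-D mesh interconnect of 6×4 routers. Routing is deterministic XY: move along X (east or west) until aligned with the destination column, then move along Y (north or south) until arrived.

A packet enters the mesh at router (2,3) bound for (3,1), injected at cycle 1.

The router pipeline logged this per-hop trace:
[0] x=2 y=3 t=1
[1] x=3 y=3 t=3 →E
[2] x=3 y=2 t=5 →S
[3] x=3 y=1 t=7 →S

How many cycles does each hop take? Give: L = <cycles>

cyc[1] − cyc[0] = 3 − 1 = 2.
Per-hop latency L = Δcyc = 2.

L = 2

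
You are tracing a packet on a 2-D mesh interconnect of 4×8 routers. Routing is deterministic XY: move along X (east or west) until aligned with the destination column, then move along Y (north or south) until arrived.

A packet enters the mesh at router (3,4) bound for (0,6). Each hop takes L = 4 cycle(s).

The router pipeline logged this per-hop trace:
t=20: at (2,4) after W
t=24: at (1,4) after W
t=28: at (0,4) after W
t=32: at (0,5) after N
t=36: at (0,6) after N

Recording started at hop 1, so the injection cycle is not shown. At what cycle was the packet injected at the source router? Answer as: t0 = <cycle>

t0 = 16

Hop 1 reached at cycle 20; hop k is at t0 + k·L.
Therefore t0 = 20 − L = 16.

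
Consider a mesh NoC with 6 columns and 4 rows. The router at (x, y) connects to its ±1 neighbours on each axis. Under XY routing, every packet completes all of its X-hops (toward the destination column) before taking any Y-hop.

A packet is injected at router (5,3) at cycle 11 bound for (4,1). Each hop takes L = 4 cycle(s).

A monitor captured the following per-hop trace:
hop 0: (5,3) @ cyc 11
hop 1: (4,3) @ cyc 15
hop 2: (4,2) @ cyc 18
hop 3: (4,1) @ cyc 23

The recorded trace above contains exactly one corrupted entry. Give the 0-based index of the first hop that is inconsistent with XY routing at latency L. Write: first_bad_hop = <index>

first_bad_hop = 2

hop 1: step (-1,+0), +4 cyc — ok
hop 2: step (+0,-1), +3 cyc — BAD: Δcyc=3≠L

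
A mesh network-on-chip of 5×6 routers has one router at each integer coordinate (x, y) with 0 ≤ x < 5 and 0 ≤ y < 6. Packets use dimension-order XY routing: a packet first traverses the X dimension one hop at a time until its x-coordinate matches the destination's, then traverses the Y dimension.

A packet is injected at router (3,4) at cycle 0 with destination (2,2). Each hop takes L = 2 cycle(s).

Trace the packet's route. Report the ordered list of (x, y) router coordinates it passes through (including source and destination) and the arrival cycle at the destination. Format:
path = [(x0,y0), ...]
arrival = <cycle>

path = [(3,4), (2,4), (2,3), (2,2)]
arrival = 6

t=0: at (3,4)
t=2: at (2,4) after W
t=4: at (2,3) after S
t=6: at (2,2) after S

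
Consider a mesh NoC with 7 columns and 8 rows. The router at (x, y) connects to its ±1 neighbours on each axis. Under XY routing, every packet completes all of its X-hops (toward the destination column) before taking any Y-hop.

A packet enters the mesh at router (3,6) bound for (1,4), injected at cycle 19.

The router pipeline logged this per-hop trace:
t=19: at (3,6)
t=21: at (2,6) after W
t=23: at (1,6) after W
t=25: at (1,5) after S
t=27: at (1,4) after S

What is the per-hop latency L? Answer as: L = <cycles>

L = 2

From hop 0 (19) to hop 1 (21): +2 cycles.
Per-hop latency L = Δcyc = 2.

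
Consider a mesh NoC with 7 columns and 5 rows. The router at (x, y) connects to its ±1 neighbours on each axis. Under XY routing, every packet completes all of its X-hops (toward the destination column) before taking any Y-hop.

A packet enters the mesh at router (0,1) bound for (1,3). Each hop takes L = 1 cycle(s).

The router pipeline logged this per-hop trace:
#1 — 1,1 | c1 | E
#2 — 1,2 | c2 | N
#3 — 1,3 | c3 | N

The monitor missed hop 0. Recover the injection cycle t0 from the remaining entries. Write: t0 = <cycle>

t0 = 0

Hop 1 reached at cycle 1; hop k is at t0 + k·L.
Subtract one hop: t0 = 1 − 1 = 0.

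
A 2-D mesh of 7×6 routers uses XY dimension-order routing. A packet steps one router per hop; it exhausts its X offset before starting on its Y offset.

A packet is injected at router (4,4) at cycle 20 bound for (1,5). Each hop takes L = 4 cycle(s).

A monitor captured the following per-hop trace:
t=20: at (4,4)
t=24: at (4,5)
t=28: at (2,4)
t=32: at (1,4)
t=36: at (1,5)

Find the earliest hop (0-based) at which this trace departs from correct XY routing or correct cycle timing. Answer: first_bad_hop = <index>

[1] (+0,+1) / 4c ⇒ BAD: Y-move but x=4≠1

first_bad_hop = 1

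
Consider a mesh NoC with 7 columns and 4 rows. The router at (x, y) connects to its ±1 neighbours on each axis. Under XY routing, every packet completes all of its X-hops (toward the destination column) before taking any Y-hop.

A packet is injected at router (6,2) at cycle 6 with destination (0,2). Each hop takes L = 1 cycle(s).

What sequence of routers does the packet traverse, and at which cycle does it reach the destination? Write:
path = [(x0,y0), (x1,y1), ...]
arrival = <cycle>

t=6: at (6,2)
t=7: at (5,2) after W
t=8: at (4,2) after W
t=9: at (3,2) after W
t=10: at (2,2) after W
t=11: at (1,2) after W
t=12: at (0,2) after W

path = [(6,2), (5,2), (4,2), (3,2), (2,2), (1,2), (0,2)]
arrival = 12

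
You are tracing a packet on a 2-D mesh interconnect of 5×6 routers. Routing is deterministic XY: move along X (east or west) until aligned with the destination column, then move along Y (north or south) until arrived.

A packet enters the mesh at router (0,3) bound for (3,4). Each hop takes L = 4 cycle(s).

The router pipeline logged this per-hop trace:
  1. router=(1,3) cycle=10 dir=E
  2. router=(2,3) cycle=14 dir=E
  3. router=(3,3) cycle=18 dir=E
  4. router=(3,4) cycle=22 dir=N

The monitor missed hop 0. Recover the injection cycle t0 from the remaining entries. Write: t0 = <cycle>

t0 = 6

Hop 1 reached at cycle 10; hop k is at t0 + k·L.
Subtract one hop: t0 = 10 − 4 = 6.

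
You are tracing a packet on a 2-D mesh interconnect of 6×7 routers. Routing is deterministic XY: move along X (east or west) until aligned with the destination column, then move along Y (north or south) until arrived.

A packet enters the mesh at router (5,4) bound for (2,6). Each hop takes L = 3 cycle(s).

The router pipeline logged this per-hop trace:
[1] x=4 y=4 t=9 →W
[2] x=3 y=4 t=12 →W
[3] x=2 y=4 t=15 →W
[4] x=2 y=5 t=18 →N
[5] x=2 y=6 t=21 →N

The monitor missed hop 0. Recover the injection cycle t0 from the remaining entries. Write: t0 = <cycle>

The first recorded entry is hop 1 at cycle 9.
Subtract one hop: t0 = 9 − 3 = 6.

t0 = 6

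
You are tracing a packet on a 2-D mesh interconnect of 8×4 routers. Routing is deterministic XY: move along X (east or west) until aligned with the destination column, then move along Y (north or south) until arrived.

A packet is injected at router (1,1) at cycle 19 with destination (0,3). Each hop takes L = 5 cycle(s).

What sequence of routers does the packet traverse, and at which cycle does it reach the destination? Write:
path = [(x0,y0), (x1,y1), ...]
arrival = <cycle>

[0] x=1 y=1 t=19
[1] x=0 y=1 t=24 →W
[2] x=0 y=2 t=29 →N
[3] x=0 y=3 t=34 →N

path = [(1,1), (0,1), (0,2), (0,3)]
arrival = 34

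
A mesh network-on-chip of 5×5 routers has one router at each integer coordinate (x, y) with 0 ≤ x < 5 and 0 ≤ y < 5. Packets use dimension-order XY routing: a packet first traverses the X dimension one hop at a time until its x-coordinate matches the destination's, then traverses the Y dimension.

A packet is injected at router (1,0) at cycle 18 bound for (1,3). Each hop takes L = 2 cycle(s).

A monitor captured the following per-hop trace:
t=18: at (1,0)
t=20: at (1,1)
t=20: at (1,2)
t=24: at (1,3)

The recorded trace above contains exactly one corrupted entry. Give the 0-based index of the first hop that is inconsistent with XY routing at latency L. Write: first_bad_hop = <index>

first_bad_hop = 2

  1: Δx=+0 Δy=+1 Δt=2 [ok]
  2: Δx=+0 Δy=+1 Δt=0 [BAD: Δcyc=0≠L]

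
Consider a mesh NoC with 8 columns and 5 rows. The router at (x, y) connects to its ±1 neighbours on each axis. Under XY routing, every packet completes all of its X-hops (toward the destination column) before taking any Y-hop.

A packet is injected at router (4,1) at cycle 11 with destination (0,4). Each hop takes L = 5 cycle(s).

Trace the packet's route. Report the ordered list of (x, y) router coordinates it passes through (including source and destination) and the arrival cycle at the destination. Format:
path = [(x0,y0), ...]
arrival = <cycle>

path = [(4,1), (3,1), (2,1), (1,1), (0,1), (0,2), (0,3), (0,4)]
arrival = 46

  0. router=(4,1) cycle=11 (inject)
  1. router=(3,1) cycle=16 dir=W
  2. router=(2,1) cycle=21 dir=W
  3. router=(1,1) cycle=26 dir=W
  4. router=(0,1) cycle=31 dir=W
  5. router=(0,2) cycle=36 dir=N
  6. router=(0,3) cycle=41 dir=N
  7. router=(0,4) cycle=46 dir=N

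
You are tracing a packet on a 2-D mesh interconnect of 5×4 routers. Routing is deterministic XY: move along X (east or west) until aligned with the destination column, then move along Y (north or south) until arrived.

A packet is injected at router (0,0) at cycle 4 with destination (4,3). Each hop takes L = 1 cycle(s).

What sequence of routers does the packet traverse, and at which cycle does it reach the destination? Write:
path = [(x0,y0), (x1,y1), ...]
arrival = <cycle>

path = [(0,0), (1,0), (2,0), (3,0), (4,0), (4,1), (4,2), (4,3)]
arrival = 11

hop 0: (0,0) @ cyc 4
hop 1: (1,0) @ cyc 5  [E]
hop 2: (2,0) @ cyc 6  [E]
hop 3: (3,0) @ cyc 7  [E]
hop 4: (4,0) @ cyc 8  [E]
hop 5: (4,1) @ cyc 9  [N]
hop 6: (4,2) @ cyc 10  [N]
hop 7: (4,3) @ cyc 11  [N]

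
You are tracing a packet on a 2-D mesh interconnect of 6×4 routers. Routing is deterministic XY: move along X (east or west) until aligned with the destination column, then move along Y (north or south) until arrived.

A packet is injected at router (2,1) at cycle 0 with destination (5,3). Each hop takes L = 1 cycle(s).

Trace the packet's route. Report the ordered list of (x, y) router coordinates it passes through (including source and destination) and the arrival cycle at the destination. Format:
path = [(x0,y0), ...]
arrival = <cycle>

path = [(2,1), (3,1), (4,1), (5,1), (5,2), (5,3)]
arrival = 5

src (2,1)  cyc=0
E→(3,1)  cyc=1
E→(4,1)  cyc=2
E→(5,1)  cyc=3
N→(5,2)  cyc=4
N→(5,3)  cyc=5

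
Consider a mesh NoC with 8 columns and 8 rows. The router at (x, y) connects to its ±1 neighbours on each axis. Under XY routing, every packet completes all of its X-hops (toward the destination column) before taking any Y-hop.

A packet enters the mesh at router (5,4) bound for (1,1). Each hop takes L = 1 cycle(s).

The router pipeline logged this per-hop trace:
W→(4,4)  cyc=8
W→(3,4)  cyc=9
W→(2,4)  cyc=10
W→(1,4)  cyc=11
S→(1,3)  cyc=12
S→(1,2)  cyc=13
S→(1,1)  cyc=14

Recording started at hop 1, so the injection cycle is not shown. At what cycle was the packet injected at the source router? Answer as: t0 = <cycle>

t0 = 7

The first recorded entry is hop 1 at cycle 8.
So t0 = 8 − 1·1 = 7.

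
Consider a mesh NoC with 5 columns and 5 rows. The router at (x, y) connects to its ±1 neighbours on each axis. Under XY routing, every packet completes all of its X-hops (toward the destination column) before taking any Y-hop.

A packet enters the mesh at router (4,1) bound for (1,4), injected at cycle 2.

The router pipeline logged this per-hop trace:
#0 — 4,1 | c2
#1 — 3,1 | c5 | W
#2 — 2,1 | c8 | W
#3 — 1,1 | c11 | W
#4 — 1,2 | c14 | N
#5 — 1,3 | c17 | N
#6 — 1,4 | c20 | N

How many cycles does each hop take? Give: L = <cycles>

Between hops 0 and 1 the cycle counter advances 5 − 2 = 3.
That increment is L by definition: L = 3.

L = 3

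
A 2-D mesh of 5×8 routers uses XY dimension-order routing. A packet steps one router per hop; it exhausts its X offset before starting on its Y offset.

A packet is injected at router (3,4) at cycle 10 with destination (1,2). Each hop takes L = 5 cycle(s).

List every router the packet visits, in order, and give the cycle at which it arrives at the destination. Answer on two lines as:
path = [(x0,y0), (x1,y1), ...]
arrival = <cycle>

#0 — 3,4 | c10
#1 — 2,4 | c15 | W
#2 — 1,4 | c20 | W
#3 — 1,3 | c25 | S
#4 — 1,2 | c30 | S

path = [(3,4), (2,4), (1,4), (1,3), (1,2)]
arrival = 30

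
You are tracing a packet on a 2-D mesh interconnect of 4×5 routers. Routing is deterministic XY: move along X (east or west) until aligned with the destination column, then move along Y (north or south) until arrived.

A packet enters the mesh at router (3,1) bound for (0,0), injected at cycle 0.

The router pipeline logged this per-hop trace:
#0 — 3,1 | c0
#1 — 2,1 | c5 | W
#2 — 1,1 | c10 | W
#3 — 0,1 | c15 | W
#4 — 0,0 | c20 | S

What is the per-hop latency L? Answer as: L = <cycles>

cyc[1] − cyc[0] = 5 − 0 = 5.
That increment is L by definition: L = 5.

L = 5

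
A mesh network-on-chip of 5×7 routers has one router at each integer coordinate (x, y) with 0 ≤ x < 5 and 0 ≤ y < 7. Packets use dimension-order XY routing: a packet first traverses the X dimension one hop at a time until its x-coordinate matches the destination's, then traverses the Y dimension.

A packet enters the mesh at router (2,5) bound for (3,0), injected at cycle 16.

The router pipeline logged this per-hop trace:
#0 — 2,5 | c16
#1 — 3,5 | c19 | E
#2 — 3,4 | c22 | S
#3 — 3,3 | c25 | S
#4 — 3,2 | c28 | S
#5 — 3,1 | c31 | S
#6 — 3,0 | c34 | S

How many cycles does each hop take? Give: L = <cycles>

Δcyc across hop 0→1: 19 − 16 = 3.
Per-hop latency L = Δcyc = 3.

L = 3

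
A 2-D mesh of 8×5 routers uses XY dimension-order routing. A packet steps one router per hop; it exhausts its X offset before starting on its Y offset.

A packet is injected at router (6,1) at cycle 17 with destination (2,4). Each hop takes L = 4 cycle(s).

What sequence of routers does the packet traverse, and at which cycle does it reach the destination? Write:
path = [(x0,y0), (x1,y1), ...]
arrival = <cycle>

path = [(6,1), (5,1), (4,1), (3,1), (2,1), (2,2), (2,3), (2,4)]
arrival = 45

t=17: at (6,1)
t=21: at (5,1) after W
t=25: at (4,1) after W
t=29: at (3,1) after W
t=33: at (2,1) after W
t=37: at (2,2) after N
t=41: at (2,3) after N
t=45: at (2,4) after N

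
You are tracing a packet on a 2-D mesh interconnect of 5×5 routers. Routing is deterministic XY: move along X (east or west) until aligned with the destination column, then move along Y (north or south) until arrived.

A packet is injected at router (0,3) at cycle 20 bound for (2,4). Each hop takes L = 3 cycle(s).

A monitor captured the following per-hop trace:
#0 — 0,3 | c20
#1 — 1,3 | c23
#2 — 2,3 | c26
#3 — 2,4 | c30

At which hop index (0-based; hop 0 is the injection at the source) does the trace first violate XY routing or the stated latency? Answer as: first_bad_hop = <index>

first_bad_hop = 3

  1: Δx=+1 Δy=+0 Δt=3 [ok]
  2: Δx=+1 Δy=+0 Δt=3 [ok]
  3: Δx=+0 Δy=+1 Δt=4 [BAD: Δcyc=4≠L]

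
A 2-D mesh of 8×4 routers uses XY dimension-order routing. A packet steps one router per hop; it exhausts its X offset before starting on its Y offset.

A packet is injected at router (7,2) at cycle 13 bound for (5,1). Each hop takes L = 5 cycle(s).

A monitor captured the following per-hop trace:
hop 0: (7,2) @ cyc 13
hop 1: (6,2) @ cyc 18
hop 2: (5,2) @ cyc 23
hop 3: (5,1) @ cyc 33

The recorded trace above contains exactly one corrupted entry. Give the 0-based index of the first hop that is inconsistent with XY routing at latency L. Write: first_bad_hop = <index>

first_bad_hop = 3

  1: Δx=-1 Δy=+0 Δt=5 [ok]
  2: Δx=-1 Δy=+0 Δt=5 [ok]
  3: Δx=+0 Δy=-1 Δt=10 [BAD: Δcyc=10≠L]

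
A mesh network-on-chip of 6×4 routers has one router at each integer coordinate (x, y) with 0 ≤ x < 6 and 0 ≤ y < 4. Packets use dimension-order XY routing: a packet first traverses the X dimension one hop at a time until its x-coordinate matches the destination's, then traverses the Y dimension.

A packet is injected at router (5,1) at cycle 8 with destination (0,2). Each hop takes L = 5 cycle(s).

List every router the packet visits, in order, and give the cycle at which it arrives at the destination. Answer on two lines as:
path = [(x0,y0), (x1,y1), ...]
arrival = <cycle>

hop 0: (5,1) @ cyc 8
hop 1: (4,1) @ cyc 13  [W]
hop 2: (3,1) @ cyc 18  [W]
hop 3: (2,1) @ cyc 23  [W]
hop 4: (1,1) @ cyc 28  [W]
hop 5: (0,1) @ cyc 33  [W]
hop 6: (0,2) @ cyc 38  [N]

path = [(5,1), (4,1), (3,1), (2,1), (1,1), (0,1), (0,2)]
arrival = 38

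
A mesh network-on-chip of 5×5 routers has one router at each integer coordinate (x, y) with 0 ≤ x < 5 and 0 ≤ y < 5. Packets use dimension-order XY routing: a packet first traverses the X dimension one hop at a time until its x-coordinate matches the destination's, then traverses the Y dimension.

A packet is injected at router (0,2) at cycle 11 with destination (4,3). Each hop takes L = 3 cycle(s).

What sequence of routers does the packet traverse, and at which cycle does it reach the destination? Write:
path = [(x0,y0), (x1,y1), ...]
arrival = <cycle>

hop 0: (0,2) @ cyc 11
hop 1: (1,2) @ cyc 14  [E]
hop 2: (2,2) @ cyc 17  [E]
hop 3: (3,2) @ cyc 20  [E]
hop 4: (4,2) @ cyc 23  [E]
hop 5: (4,3) @ cyc 26  [N]

path = [(0,2), (1,2), (2,2), (3,2), (4,2), (4,3)]
arrival = 26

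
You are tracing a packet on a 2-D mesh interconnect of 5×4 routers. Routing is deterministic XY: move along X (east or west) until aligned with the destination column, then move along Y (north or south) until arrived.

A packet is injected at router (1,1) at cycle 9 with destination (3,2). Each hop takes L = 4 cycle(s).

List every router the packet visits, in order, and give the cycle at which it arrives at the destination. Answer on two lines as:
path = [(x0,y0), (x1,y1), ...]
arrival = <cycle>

  0. router=(1,1) cycle=9 (inject)
  1. router=(2,1) cycle=13 dir=E
  2. router=(3,1) cycle=17 dir=E
  3. router=(3,2) cycle=21 dir=N

path = [(1,1), (2,1), (3,1), (3,2)]
arrival = 21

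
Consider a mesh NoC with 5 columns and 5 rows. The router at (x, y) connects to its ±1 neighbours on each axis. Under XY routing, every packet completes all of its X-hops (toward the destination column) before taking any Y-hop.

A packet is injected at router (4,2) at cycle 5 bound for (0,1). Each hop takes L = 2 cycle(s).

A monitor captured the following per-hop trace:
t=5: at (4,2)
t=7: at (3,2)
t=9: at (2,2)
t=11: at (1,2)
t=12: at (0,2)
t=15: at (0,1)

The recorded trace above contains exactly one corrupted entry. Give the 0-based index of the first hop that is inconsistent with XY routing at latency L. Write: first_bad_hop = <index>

  1: Δx=-1 Δy=+0 Δt=2 [ok]
  2: Δx=-1 Δy=+0 Δt=2 [ok]
  3: Δx=-1 Δy=+0 Δt=2 [ok]
  4: Δx=-1 Δy=+0 Δt=1 [BAD: Δcyc=1≠L]

first_bad_hop = 4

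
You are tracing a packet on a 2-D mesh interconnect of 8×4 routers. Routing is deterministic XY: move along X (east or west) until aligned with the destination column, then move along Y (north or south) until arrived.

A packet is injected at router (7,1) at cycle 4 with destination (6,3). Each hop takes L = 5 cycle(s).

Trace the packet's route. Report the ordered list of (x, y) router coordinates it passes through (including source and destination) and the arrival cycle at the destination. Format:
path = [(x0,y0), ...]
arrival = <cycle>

path = [(7,1), (6,1), (6,2), (6,3)]
arrival = 19

[0] x=7 y=1 t=4
[1] x=6 y=1 t=9 →W
[2] x=6 y=2 t=14 →N
[3] x=6 y=3 t=19 →N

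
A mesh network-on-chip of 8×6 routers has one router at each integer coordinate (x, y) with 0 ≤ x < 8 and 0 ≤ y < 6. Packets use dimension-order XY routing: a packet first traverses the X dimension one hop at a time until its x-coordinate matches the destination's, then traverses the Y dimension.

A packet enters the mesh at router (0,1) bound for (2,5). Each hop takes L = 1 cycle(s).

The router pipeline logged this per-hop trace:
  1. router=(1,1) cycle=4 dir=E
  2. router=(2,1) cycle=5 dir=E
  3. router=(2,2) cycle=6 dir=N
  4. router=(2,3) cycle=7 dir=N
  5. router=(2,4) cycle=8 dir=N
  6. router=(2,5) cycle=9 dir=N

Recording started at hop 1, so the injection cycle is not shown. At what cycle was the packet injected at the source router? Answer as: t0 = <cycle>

t0 = 3

The first recorded entry is hop 1 at cycle 4.
t0 = cyc[1] − L = 4 − 1 = 3.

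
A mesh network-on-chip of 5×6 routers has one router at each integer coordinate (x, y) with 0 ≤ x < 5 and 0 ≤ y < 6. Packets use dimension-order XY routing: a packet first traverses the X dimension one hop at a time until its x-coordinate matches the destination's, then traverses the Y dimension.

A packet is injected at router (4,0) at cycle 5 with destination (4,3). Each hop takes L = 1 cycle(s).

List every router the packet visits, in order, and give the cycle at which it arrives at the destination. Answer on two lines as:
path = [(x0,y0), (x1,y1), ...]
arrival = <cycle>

t=5: at (4,0)
t=6: at (4,1) after N
t=7: at (4,2) after N
t=8: at (4,3) after N

path = [(4,0), (4,1), (4,2), (4,3)]
arrival = 8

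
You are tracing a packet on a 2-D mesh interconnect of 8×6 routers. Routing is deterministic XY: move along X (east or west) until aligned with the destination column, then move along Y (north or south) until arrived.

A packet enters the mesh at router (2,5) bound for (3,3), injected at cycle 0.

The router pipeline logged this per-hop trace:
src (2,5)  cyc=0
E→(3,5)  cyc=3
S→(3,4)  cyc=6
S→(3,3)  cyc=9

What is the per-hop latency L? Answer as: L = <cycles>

Between hops 0 and 1 the cycle counter advances 3 − 0 = 3.
That increment is L by definition: L = 3.

L = 3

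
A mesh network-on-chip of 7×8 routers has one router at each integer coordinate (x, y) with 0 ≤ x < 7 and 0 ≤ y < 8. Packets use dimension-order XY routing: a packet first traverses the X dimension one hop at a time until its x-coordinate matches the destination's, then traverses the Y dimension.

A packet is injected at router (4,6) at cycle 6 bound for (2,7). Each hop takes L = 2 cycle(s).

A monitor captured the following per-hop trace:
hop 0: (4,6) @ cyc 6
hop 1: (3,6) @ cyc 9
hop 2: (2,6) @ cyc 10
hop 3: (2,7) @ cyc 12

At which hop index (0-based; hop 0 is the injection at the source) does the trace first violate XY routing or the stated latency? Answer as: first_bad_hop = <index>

first_bad_hop = 1

hop 1: step (-1,+0), +3 cyc — BAD: Δcyc=3≠L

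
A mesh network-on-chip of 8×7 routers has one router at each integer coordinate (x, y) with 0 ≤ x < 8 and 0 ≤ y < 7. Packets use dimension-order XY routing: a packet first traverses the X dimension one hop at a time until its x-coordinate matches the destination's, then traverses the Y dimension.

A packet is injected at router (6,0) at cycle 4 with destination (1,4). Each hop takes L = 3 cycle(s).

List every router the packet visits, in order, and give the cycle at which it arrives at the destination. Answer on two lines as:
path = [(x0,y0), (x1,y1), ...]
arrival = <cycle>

[0] x=6 y=0 t=4
[1] x=5 y=0 t=7 →W
[2] x=4 y=0 t=10 →W
[3] x=3 y=0 t=13 →W
[4] x=2 y=0 t=16 →W
[5] x=1 y=0 t=19 →W
[6] x=1 y=1 t=22 →N
[7] x=1 y=2 t=25 →N
[8] x=1 y=3 t=28 →N
[9] x=1 y=4 t=31 →N

path = [(6,0), (5,0), (4,0), (3,0), (2,0), (1,0), (1,1), (1,2), (1,3), (1,4)]
arrival = 31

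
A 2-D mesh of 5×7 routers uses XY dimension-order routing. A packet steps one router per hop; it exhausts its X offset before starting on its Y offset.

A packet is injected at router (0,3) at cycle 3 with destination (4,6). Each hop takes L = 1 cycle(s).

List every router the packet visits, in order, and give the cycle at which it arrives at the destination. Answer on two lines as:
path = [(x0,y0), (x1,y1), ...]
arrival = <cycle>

  0. router=(0,3) cycle=3 (inject)
  1. router=(1,3) cycle=4 dir=E
  2. router=(2,3) cycle=5 dir=E
  3. router=(3,3) cycle=6 dir=E
  4. router=(4,3) cycle=7 dir=E
  5. router=(4,4) cycle=8 dir=N
  6. router=(4,5) cycle=9 dir=N
  7. router=(4,6) cycle=10 dir=N

path = [(0,3), (1,3), (2,3), (3,3), (4,3), (4,4), (4,5), (4,6)]
arrival = 10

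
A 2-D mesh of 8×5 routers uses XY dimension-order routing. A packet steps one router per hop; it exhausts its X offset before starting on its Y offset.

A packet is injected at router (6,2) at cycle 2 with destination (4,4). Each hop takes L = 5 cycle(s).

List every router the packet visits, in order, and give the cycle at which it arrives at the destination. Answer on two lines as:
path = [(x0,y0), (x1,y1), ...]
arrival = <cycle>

path = [(6,2), (5,2), (4,2), (4,3), (4,4)]
arrival = 22

  0. router=(6,2) cycle=2 (inject)
  1. router=(5,2) cycle=7 dir=W
  2. router=(4,2) cycle=12 dir=W
  3. router=(4,3) cycle=17 dir=N
  4. router=(4,4) cycle=22 dir=N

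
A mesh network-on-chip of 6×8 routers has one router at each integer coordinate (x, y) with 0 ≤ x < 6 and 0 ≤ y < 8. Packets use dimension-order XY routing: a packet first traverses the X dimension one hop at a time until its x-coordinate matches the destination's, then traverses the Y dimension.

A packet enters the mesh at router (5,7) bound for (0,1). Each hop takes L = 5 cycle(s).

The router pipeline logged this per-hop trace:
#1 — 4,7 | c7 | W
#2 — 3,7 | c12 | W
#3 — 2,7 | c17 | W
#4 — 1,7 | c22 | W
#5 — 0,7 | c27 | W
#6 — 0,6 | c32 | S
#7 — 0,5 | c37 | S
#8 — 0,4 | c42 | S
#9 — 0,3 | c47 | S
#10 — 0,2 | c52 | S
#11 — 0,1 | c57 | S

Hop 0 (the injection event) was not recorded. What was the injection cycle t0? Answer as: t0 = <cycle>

t0 = 2

At hop 1 the cycle is 7; in general cyc_k = t0 + kL.
t0 = cyc[1] − L = 7 − 5 = 2.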